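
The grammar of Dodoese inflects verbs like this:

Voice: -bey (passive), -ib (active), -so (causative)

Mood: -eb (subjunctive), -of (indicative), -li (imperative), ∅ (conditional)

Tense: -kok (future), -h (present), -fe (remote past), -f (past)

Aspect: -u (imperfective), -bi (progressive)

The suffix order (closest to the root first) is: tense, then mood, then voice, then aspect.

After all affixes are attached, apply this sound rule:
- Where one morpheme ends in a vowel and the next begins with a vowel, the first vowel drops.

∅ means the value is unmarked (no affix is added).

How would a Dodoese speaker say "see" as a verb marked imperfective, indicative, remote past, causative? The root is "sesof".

Attach tense remote past -fe → sesoffe.
Attach mood indicative -of → sesoffeof.
Attach voice causative -so → sesoffeofso.
Attach aspect imperfective -u → sesoffeofsou.
Apply vowel deletion: sesoffeofsou → sesoffofsu.

sesoffofsu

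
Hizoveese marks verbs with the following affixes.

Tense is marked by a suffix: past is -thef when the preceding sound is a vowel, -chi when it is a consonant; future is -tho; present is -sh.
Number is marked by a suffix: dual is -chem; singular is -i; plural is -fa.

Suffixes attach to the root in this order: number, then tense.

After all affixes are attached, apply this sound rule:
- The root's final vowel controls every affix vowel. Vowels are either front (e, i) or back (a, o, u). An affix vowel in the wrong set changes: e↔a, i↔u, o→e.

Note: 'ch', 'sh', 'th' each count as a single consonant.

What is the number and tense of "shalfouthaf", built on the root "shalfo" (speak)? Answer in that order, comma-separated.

singular, past

Segment: shalfo-i-thef.
number: -i → singular.
tense: -thef/chi → past.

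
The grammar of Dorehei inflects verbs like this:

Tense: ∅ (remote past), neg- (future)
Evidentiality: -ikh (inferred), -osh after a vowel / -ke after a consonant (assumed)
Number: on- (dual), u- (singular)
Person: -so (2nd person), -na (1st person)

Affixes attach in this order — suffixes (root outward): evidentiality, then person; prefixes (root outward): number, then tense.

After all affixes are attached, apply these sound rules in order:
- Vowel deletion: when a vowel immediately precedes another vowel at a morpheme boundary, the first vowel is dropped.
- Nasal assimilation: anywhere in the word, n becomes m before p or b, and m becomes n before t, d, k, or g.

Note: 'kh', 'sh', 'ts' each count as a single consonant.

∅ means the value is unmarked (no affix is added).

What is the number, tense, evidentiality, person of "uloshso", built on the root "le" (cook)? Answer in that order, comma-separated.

singular, remote past, assumed, 2nd person

Segment: u-le-osh-so.
number: u- → singular.
tense: ∅ → remote past.
evidentiality: -osh/ke → assumed.
person: -so → 2nd person.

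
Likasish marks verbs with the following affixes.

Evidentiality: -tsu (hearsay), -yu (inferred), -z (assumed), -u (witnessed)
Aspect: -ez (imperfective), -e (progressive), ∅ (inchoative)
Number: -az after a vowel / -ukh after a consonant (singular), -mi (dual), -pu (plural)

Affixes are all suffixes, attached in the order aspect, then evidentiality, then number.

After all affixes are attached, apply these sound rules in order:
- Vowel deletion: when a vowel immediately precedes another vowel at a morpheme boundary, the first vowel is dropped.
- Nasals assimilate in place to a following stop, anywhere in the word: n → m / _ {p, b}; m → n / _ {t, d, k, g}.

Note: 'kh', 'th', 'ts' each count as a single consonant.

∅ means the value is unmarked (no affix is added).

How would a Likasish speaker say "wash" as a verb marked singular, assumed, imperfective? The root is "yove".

Attach aspect imperfective -ez → yoveez.
Attach evidentiality assumed -z → yoveezz.
Attach number singular -ukh (after consonant 'z') → yoveezzukh.
Apply vowel deletion: yoveezzukh → yovezzukh.
Nasal assimilation: no change.

yovezzukh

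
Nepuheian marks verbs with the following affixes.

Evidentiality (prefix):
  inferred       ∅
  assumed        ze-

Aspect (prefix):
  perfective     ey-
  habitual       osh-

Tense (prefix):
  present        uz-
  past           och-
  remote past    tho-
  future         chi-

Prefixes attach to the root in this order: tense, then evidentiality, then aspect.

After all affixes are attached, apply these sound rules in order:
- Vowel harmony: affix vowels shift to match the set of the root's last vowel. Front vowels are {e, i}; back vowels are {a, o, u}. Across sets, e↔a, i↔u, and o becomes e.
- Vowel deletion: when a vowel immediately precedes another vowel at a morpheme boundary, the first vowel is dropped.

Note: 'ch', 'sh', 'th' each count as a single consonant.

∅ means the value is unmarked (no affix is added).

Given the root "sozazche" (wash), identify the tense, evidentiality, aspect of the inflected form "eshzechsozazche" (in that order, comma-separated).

past, assumed, habitual

Segment: osh-ze-och-sozazche.
tense: och- → past.
evidentiality: ze- → assumed.
aspect: osh- → habitual.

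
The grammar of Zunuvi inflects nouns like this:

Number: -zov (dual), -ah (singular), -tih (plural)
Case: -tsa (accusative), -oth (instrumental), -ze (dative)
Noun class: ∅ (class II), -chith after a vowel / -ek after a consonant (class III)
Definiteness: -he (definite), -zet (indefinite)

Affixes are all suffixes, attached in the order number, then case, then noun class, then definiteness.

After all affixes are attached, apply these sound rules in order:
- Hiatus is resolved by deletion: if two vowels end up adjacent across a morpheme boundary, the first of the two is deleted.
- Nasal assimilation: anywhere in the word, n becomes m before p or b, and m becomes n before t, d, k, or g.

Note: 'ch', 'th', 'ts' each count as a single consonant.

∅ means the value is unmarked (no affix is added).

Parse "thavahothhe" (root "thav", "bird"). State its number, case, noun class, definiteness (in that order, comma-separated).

singular, instrumental, class II, definite

Segment: thav-ah-oth-he.
number: -ah → singular.
case: -oth → instrumental.
noun class: ∅ → class II.
definiteness: -he → definite.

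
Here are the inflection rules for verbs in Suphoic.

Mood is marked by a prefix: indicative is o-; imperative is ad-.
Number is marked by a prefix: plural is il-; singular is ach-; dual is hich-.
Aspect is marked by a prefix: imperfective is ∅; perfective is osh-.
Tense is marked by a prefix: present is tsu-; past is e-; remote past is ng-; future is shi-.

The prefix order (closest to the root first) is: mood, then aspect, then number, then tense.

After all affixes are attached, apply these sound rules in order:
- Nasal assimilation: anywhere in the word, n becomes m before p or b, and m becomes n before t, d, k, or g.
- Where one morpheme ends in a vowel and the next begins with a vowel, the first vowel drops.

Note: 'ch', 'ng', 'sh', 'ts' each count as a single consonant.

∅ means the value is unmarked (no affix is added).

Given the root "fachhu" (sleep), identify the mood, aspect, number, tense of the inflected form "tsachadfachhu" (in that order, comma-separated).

imperative, imperfective, singular, present

Segment: tsu-ach-ad-fachhu.
mood: ad- → imperative.
aspect: ∅ → imperfective.
number: ach- → singular.
tense: tsu- → present.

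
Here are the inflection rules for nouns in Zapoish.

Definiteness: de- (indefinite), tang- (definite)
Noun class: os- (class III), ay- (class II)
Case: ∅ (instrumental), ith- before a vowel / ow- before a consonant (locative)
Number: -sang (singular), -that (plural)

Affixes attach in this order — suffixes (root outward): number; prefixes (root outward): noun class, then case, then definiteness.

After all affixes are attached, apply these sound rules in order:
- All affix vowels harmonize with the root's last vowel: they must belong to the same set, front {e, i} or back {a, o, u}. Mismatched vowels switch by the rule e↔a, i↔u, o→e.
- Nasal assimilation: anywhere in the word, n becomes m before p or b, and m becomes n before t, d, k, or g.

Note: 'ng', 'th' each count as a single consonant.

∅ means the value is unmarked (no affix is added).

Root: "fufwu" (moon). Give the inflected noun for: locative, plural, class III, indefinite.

Attach noun class class III os- → osfufwu.
Attach case locative ith- (before vowel 'o') → ithosfufwu.
Attach number plural -that → ithosfufwuthat.
Attach definiteness indefinite de- → deithosfufwuthat.
Apply vowel harmony: deithosfufwuthat → dauthosfufwuthat.
Nasal assimilation: no change.

dauthosfufwuthat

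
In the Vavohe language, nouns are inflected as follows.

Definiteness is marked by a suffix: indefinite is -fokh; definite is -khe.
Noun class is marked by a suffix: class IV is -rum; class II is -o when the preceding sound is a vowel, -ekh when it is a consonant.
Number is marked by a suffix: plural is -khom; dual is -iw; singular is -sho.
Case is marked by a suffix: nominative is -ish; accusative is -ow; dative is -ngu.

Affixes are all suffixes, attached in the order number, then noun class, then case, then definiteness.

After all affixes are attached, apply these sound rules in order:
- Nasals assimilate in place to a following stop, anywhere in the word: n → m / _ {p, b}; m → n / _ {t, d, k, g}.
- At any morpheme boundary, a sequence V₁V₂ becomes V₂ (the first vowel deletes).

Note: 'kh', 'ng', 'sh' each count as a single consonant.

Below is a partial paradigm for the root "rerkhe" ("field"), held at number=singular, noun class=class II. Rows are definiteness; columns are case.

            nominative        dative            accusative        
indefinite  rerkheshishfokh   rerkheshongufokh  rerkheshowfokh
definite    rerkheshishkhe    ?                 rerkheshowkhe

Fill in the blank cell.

rerkheshongukhe

Attach number singular -sho → rerkhesho.
Attach noun class class II -o (after vowel 'o') → rerkheshoo.
Attach case dative -ngu → rerkheshoongu.
Attach definiteness definite -khe → rerkheshoongukhe.
Nasal assimilation: no change.
Apply vowel deletion: rerkheshoongukhe → rerkheshongukhe.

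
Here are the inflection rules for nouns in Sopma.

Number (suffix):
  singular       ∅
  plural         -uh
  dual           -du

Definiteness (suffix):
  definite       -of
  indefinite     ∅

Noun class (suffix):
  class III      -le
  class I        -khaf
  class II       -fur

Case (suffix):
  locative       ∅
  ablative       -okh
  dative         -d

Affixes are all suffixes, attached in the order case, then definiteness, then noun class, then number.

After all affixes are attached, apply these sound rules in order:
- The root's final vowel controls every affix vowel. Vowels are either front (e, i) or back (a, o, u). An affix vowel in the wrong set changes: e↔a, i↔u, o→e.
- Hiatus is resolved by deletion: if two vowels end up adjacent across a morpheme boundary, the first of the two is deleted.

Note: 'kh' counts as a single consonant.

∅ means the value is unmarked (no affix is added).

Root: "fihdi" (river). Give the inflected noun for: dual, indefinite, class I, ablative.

Attach case ablative -okh → fihdiokh.
definiteness = indefinite: zero marking, form stays fihdiokh.
Attach noun class class I -khaf → fihdiokhkhaf.
Attach number dual -du → fihdiokhkhafdu.
Apply vowel harmony: fihdiokhkhafdu → fihdiekhkhefdi.
Apply vowel deletion: fihdiekhkhefdi → fihdekhkhefdi.

fihdekhkhefdi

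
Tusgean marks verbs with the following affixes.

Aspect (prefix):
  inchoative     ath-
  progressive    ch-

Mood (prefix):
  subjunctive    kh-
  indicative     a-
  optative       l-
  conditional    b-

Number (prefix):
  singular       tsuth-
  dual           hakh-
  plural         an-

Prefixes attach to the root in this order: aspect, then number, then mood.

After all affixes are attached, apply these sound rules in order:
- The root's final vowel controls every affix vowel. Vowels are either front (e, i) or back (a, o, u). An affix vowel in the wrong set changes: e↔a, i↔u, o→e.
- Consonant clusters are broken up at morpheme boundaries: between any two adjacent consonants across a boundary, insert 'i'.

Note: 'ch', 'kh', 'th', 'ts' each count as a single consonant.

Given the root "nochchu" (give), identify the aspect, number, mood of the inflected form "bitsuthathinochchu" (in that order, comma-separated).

Segment: b-tsuth-ath-nochchu.
aspect: ath- → inchoative.
number: tsuth- → singular.
mood: b- → conditional.

inchoative, singular, conditional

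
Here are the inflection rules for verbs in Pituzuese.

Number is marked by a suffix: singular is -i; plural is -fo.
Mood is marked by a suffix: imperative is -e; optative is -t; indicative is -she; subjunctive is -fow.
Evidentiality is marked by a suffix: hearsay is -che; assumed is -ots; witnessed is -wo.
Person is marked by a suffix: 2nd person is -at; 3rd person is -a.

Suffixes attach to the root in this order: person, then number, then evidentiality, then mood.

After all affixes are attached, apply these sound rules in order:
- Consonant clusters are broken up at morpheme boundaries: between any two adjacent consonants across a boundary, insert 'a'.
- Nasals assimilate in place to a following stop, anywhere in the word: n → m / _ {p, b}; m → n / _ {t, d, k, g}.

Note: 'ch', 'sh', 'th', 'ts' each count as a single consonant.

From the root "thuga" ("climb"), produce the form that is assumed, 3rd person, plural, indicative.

Attach person 3rd person -a → thugaa.
Attach number plural -fo → thugaafo.
Attach evidentiality assumed -ots → thugaafoots.
Attach mood indicative -she → thugaafootsshe.
Apply epenthesis: thugaafootsshe → thugaafootsashe.
Nasal assimilation: no change.

thugaafootsashe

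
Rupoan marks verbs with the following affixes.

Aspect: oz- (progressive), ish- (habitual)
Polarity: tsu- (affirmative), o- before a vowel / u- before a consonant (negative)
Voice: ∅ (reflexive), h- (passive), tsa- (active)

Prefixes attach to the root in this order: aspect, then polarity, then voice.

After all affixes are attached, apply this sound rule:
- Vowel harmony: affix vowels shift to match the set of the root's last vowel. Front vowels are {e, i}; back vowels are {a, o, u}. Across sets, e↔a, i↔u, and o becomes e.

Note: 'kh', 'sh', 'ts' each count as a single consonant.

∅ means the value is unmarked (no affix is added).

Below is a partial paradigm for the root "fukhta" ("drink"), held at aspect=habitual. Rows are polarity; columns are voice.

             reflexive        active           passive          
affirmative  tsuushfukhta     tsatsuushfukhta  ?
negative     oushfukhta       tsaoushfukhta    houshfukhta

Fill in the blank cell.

htsuushfukhta

Attach aspect habitual ish- → ishfukhta.
Attach polarity affirmative tsu- → tsuishfukhta.
Attach voice passive h- → htsuishfukhta.
Apply vowel harmony: htsuishfukhta → htsuushfukhta.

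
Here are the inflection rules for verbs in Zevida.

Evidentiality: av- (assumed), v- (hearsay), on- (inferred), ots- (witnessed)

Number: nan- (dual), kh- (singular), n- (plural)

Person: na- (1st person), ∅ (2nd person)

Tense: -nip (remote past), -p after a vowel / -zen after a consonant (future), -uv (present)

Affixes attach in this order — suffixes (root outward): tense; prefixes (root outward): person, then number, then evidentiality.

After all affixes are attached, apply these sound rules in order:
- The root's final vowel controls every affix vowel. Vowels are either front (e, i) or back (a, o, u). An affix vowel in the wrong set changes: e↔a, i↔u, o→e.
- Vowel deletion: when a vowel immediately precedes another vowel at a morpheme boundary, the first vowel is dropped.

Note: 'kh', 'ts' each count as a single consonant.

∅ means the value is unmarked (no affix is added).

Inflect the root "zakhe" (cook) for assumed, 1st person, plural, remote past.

evnnezakhenip

Attach person 1st person na- → nazakhe.
Attach tense remote past -nip → nazakhenip.
Attach number plural n- → nnazakhenip.
Attach evidentiality assumed av- → avnnazakhenip.
Apply vowel harmony: avnnazakhenip → evnnezakhenip.
Vowel deletion: no change.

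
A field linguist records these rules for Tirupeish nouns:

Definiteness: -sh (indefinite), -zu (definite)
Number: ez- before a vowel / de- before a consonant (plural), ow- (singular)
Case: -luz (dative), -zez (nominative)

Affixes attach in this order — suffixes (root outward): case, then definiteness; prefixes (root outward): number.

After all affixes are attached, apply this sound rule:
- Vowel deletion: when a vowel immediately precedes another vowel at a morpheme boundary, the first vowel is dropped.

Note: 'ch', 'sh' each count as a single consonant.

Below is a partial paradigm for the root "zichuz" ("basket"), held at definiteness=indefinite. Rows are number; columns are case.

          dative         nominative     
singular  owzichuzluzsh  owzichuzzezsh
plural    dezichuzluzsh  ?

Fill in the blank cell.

Attach case nominative -zez → zichuzzez.
Attach number plural de- (before consonant 'z') → dezichuzzez.
Attach definiteness indefinite -sh → dezichuzzezsh.
Vowel deletion: no change.

dezichuzzezsh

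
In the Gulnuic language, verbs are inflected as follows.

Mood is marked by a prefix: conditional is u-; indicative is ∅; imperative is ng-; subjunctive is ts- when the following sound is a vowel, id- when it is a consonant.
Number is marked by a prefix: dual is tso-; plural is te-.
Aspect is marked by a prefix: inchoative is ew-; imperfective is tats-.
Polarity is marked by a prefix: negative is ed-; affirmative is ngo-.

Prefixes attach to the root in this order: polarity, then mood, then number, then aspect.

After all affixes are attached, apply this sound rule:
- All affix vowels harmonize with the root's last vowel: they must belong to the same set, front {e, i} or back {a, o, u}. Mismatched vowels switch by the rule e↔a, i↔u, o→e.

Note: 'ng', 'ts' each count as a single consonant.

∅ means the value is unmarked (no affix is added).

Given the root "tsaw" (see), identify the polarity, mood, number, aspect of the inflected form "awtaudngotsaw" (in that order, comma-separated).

Segment: ew-te-id-ngo-tsaw.
polarity: ngo- → affirmative.
mood: ts/id- → subjunctive.
number: te- → plural.
aspect: ew- → inchoative.

affirmative, subjunctive, plural, inchoative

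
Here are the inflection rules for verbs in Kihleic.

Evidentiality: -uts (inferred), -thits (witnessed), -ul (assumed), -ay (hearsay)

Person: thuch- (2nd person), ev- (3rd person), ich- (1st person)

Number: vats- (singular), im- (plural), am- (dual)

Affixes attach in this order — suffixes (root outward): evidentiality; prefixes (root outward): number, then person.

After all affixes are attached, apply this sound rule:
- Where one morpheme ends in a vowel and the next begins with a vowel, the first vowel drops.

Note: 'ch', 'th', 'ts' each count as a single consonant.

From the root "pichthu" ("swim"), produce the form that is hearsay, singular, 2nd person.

thuchvatspichthay

Attach number singular vats- → vatspichthu.
Attach evidentiality hearsay -ay → vatspichthuay.
Attach person 2nd person thuch- → thuchvatspichthuay.
Apply vowel deletion: thuchvatspichthuay → thuchvatspichthay.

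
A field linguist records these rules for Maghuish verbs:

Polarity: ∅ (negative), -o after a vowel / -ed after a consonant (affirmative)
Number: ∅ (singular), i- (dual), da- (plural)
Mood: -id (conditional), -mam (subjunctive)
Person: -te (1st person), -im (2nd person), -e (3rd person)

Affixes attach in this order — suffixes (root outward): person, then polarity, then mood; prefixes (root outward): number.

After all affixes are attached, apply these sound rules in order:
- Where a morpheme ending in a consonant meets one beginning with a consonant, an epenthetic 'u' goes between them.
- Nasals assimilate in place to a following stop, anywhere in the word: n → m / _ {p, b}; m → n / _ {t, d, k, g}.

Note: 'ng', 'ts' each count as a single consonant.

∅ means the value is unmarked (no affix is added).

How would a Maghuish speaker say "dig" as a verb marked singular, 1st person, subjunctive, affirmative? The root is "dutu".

Attach person 1st person -te → dutute.
number = singular: zero marking, form stays dutute.
Attach polarity affirmative -o (after vowel 'e') → dututeo.
Attach mood subjunctive -mam → dututeomam.
Epenthesis: no change.
Nasal assimilation: no change.

dututeomam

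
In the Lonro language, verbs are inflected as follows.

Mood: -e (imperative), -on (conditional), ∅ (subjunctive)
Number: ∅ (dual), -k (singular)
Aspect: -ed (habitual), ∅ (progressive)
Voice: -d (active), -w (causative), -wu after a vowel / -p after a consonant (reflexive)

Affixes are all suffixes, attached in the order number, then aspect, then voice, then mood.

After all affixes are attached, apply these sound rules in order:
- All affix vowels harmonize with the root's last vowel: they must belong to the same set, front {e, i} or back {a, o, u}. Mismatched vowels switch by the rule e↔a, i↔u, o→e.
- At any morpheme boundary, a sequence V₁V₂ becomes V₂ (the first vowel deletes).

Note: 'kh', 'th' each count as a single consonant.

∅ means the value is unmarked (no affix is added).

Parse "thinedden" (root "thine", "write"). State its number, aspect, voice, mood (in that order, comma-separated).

dual, habitual, active, conditional

Segment: thine-ed-d-on.
number: ∅ → dual.
aspect: -ed → habitual.
voice: -d → active.
mood: -on → conditional.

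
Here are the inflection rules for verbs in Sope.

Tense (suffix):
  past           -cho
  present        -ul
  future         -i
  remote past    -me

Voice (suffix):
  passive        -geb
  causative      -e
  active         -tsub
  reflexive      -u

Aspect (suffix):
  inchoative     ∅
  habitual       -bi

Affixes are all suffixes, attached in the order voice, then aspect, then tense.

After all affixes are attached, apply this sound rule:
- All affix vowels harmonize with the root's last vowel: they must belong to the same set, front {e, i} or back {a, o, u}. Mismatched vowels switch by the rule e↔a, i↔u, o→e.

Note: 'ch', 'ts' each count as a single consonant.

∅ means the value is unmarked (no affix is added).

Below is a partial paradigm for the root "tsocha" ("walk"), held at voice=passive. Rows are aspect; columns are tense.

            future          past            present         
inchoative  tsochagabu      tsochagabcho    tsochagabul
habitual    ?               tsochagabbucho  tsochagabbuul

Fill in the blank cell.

Attach voice passive -geb → tsochageb.
Attach aspect habitual -bi → tsochagebbi.
Attach tense future -i → tsochagebbii.
Apply vowel harmony: tsochagebbii → tsochagabbuu.

tsochagabbuu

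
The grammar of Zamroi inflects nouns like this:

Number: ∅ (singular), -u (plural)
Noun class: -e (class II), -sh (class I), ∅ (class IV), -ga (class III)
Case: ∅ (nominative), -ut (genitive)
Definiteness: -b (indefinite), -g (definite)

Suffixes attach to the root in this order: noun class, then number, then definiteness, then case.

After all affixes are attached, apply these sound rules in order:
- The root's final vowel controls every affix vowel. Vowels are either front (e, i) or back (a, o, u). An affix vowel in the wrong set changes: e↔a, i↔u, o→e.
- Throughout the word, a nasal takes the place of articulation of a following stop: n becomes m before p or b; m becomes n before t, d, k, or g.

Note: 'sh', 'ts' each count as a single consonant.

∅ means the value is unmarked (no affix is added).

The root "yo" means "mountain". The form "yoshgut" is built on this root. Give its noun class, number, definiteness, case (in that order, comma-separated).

class I, singular, definite, genitive

Segment: yo-sh-g-ut.
noun class: -sh → class I.
number: ∅ → singular.
definiteness: -g → definite.
case: -ut → genitive.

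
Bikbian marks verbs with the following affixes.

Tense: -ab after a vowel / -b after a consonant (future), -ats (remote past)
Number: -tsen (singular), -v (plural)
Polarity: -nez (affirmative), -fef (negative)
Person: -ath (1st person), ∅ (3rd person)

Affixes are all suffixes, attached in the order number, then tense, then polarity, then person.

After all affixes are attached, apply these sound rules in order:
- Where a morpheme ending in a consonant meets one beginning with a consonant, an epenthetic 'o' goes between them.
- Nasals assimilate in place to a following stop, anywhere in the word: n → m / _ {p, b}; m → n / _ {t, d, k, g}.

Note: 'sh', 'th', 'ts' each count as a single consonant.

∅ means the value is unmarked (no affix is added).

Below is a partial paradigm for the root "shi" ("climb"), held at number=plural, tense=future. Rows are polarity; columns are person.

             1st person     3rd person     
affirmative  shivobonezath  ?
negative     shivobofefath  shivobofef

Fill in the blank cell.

shivobonez

Attach number plural -v → shiv.
Attach tense future -b (after consonant 'v') → shivb.
Attach polarity affirmative -nez → shivbnez.
person = 3rd person: zero marking, form stays shivbnez.
Apply epenthesis: shivbnez → shivobonez.
Nasal assimilation: no change.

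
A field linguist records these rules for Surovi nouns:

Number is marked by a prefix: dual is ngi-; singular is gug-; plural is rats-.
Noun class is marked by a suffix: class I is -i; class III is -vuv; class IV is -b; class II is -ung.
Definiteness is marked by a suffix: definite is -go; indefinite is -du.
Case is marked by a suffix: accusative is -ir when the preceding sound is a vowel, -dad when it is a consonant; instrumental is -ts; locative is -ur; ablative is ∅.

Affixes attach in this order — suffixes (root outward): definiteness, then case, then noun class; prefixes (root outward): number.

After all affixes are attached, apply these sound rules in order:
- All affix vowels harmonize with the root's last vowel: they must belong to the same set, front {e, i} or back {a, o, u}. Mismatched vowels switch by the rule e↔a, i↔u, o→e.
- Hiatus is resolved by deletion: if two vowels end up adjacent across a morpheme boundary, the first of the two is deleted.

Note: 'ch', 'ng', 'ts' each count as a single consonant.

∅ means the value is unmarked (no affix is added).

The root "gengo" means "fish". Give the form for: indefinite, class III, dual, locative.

ngugengodurvuv

Attach definiteness indefinite -du → gengodu.
Attach number dual ngi- → ngigengodu.
Attach case locative -ur → ngigengoduur.
Attach noun class class III -vuv → ngigengoduurvuv.
Apply vowel harmony: ngigengoduurvuv → ngugengoduurvuv.
Apply vowel deletion: ngugengoduurvuv → ngugengodurvuv.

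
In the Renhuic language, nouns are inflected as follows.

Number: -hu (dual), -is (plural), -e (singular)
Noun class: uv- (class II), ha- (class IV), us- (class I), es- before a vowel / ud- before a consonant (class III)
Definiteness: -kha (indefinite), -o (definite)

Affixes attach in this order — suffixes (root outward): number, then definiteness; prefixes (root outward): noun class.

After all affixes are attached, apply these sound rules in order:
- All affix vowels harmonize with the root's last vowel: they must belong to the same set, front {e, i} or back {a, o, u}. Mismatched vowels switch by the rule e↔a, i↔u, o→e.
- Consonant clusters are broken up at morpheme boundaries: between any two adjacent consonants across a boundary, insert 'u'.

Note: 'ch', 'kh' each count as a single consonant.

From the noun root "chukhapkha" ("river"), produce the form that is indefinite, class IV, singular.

hachukhapkhaakha

Attach number singular -e → chukhapkhae.
Attach noun class class IV ha- → hachukhapkhae.
Attach definiteness indefinite -kha → hachukhapkhaekha.
Apply vowel harmony: hachukhapkhaekha → hachukhapkhaakha.
Epenthesis: no change.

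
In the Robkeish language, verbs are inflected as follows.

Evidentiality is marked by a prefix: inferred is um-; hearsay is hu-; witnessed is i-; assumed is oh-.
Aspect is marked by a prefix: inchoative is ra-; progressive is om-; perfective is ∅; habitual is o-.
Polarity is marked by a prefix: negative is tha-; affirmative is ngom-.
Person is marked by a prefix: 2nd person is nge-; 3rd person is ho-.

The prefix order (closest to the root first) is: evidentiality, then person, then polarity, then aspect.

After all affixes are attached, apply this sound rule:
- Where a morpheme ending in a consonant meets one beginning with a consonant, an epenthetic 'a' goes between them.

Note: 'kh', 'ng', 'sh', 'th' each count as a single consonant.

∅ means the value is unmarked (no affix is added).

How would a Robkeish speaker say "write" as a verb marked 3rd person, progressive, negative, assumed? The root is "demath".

Attach evidentiality assumed oh- → ohdemath.
Attach person 3rd person ho- → hoohdemath.
Attach polarity negative tha- → thahoohdemath.
Attach aspect progressive om- → omthahoohdemath.
Apply epenthesis: omthahoohdemath → omathahoohademath.

omathahoohademath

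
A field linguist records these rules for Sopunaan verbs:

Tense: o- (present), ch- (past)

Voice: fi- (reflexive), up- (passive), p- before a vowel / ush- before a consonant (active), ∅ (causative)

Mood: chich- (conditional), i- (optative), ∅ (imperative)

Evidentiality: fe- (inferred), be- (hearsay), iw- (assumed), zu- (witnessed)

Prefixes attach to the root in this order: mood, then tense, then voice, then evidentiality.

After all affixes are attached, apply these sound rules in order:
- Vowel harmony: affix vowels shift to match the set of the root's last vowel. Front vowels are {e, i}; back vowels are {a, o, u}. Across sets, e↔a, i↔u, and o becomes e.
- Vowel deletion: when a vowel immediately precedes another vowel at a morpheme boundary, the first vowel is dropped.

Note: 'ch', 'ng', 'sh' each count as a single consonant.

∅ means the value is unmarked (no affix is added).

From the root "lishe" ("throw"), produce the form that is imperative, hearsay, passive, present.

bipelishe

mood = imperative: zero marking, form stays lishe.
Attach tense present o- → olishe.
Attach voice passive up- → upolishe.
Attach evidentiality hearsay be- → beupolishe.
Apply vowel harmony: beupolishe → beipelishe.
Apply vowel deletion: beipelishe → bipelishe.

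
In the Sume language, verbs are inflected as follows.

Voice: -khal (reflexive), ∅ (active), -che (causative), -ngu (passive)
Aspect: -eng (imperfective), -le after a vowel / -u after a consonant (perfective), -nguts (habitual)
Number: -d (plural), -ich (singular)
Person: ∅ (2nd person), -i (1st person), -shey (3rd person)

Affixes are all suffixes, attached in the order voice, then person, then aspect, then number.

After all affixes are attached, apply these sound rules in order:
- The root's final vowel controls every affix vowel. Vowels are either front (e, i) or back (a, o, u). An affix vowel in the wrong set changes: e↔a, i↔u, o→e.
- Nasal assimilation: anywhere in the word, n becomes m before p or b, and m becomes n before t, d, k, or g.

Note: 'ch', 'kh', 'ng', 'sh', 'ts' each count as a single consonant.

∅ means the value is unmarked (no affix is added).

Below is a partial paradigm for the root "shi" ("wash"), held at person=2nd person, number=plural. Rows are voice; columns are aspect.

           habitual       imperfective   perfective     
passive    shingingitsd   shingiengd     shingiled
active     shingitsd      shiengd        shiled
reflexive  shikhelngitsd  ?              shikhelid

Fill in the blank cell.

shikhelengd

Attach voice reflexive -khal → shikhal.
person = 2nd person: zero marking, form stays shikhal.
Attach aspect imperfective -eng → shikhaleng.
Attach number plural -d → shikhalengd.
Apply vowel harmony: shikhalengd → shikhelengd.
Nasal assimilation: no change.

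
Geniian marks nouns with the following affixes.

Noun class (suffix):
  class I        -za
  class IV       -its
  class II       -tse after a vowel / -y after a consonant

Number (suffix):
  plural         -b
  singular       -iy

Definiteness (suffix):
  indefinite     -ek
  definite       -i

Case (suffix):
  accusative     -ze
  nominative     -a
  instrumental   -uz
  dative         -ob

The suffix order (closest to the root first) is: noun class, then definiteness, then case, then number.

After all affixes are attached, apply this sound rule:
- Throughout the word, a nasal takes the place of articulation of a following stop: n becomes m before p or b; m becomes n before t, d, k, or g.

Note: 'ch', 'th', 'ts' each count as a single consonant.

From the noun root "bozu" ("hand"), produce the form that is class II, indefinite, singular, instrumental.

Attach noun class class II -tse (after vowel 'u') → bozutse.
Attach definiteness indefinite -ek → bozutseek.
Attach case instrumental -uz → bozutseekuz.
Attach number singular -iy → bozutseekuziy.
Nasal assimilation: no change.

bozutseekuziy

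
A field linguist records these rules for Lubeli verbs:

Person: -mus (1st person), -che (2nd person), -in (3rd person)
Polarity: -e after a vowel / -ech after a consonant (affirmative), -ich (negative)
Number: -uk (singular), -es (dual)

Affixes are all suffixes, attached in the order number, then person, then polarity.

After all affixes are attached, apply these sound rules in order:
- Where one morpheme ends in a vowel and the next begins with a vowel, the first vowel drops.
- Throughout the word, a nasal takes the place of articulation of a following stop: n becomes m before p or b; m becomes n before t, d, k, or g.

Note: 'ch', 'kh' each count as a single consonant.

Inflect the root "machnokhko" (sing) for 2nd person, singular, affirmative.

machnokhkukche

Attach number singular -uk → machnokhkouk.
Attach person 2nd person -che → machnokhkoukche.
Attach polarity affirmative -e (after vowel 'e') → machnokhkoukchee.
Apply vowel deletion: machnokhkoukchee → machnokhkukche.
Nasal assimilation: no change.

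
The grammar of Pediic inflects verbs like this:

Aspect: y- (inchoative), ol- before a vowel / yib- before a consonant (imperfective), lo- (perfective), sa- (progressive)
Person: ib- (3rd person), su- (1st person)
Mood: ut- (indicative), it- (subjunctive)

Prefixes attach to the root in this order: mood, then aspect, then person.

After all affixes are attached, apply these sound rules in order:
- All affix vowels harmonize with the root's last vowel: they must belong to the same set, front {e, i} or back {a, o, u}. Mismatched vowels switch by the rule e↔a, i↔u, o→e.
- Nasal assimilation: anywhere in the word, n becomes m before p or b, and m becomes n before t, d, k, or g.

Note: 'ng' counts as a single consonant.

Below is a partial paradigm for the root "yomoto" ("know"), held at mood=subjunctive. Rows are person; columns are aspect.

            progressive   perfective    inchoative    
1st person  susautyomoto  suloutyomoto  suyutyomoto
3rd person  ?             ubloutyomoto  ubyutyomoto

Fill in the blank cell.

ubsautyomoto

Attach mood subjunctive it- → ityomoto.
Attach aspect progressive sa- → saityomoto.
Attach person 3rd person ib- → ibsaityomoto.
Apply vowel harmony: ibsaityomoto → ubsautyomoto.
Nasal assimilation: no change.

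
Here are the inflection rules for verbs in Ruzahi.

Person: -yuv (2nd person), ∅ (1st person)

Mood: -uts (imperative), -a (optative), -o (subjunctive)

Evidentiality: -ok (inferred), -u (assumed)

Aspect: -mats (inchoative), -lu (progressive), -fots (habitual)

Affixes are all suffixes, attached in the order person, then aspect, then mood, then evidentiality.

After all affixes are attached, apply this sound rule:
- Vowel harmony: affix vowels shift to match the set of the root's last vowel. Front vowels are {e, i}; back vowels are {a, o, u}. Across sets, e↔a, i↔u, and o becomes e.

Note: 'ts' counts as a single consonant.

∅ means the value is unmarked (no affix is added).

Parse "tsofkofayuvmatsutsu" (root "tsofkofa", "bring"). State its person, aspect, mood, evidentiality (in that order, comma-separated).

Segment: tsofkofa-yuv-mats-uts-u.
person: -yuv → 2nd person.
aspect: -mats → inchoative.
mood: -uts → imperative.
evidentiality: -u → assumed.

2nd person, inchoative, imperative, assumed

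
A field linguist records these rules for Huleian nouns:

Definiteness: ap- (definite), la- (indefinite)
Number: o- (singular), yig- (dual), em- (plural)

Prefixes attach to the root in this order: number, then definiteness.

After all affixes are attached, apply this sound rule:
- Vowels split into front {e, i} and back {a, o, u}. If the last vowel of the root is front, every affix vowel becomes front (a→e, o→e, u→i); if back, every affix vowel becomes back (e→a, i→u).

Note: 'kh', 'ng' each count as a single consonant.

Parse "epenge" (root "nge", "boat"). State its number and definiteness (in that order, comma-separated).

singular, definite

Segment: ap-o-nge.
number: o- → singular.
definiteness: ap- → definite.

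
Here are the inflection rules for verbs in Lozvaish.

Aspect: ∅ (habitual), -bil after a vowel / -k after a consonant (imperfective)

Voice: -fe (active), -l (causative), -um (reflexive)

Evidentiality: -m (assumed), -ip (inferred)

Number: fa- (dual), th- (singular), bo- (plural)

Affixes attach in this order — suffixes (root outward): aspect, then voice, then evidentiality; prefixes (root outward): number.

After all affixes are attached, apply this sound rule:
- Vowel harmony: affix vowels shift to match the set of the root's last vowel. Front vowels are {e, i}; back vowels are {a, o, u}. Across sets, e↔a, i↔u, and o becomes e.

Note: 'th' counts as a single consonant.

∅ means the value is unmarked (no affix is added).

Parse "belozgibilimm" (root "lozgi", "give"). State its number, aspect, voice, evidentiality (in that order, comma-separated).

plural, imperfective, reflexive, assumed

Segment: bo-lozgi-bil-um-m.
number: bo- → plural.
aspect: -bil/k → imperfective.
voice: -um → reflexive.
evidentiality: -m → assumed.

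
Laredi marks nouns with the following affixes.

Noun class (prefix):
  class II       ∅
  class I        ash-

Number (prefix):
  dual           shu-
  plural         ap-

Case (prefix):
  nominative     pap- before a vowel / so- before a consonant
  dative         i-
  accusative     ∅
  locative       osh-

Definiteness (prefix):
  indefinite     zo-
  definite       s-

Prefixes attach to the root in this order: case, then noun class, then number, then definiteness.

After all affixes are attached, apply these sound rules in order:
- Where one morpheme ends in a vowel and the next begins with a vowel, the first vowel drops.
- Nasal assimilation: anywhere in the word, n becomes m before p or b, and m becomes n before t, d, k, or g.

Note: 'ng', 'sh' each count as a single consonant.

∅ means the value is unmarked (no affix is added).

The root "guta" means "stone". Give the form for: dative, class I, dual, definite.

sshashiguta

Attach case dative i- → iguta.
Attach noun class class I ash- → ashiguta.
Attach number dual shu- → shuashiguta.
Attach definiteness definite s- → sshuashiguta.
Apply vowel deletion: sshuashiguta → sshashiguta.
Nasal assimilation: no change.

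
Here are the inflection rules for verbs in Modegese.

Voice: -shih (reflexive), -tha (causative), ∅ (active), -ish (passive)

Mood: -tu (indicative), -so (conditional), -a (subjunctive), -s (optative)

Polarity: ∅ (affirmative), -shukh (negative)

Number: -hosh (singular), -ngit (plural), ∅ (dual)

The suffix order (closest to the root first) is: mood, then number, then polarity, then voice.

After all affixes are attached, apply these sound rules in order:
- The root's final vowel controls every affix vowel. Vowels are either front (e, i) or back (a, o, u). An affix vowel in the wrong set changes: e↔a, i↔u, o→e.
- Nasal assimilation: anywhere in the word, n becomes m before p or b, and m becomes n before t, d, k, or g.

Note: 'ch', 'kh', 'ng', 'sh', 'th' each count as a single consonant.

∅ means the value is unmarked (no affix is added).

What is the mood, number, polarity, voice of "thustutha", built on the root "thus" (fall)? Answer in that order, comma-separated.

Segment: thus-tu-tha.
mood: -tu → indicative.
number: ∅ → dual.
polarity: ∅ → affirmative.
voice: -tha → causative.

indicative, dual, affirmative, causative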